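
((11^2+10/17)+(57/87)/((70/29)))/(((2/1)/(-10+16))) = 365.58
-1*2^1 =-2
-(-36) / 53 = 36 / 53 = 0.68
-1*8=-8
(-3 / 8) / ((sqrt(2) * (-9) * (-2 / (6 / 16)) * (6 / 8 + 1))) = -sqrt(2) / 448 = -0.00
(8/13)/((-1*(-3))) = 8/39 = 0.21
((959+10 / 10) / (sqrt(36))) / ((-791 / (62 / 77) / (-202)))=2003840 / 60907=32.90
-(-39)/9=13/3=4.33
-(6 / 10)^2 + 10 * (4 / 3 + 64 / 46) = 46379 / 1725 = 26.89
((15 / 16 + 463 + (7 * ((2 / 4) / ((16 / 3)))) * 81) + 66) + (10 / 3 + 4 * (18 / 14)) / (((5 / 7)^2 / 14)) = 1957633 / 2400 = 815.68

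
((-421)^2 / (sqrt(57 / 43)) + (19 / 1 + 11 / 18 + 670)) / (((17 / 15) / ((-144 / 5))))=-25522704* sqrt(2451) / 323 -297912 / 17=-3929496.95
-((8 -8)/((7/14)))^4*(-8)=0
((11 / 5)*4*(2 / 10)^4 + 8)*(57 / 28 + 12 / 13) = 6743097 / 284375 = 23.71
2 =2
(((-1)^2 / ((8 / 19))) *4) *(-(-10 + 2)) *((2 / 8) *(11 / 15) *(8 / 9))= 1672 / 135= 12.39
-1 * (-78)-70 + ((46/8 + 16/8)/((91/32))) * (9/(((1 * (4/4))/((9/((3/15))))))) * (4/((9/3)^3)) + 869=94687/91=1040.52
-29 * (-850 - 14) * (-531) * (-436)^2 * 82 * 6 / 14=-622177565285376 / 7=-88882509326482.29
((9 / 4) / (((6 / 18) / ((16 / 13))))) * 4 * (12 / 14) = 2592 / 91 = 28.48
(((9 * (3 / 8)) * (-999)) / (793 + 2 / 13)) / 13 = -8991 / 27496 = -0.33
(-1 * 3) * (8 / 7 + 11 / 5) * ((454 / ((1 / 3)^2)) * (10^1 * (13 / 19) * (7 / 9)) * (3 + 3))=-24859224 / 19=-1308380.21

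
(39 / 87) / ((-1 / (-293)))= 3809 / 29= 131.34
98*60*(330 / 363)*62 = 3645600 / 11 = 331418.18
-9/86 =-0.10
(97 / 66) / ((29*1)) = 97 / 1914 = 0.05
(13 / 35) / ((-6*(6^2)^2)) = -13 / 272160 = -0.00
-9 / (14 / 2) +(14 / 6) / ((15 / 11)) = 134 / 315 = 0.43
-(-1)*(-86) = -86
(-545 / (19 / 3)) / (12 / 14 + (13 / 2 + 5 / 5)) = -7630 / 741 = -10.30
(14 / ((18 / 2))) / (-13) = -14 / 117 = -0.12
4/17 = 0.24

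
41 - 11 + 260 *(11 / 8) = 775 / 2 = 387.50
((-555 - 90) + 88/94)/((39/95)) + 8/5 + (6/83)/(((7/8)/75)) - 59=-8626692476/5324865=-1620.08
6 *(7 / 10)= 21 / 5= 4.20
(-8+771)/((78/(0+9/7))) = 327/26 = 12.58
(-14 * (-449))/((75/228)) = 477736/25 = 19109.44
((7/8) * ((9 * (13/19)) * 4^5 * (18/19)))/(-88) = -235872/3971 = -59.40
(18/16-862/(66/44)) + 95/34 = -232865/408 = -570.75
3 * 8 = 24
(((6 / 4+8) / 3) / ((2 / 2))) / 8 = 19 / 48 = 0.40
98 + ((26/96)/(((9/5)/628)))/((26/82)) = 42769/108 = 396.01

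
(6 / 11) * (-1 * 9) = -54 / 11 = -4.91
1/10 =0.10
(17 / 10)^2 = 289 / 100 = 2.89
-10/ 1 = -10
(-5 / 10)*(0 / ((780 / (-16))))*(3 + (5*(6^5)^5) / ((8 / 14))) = 0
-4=-4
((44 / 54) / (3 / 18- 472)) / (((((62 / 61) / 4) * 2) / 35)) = -0.12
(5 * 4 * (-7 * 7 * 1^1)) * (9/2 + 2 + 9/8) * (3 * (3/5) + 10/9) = -391559/18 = -21753.28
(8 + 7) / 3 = 5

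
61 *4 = 244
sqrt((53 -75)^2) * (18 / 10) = 198 / 5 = 39.60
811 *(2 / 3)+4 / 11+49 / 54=321911 / 594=541.94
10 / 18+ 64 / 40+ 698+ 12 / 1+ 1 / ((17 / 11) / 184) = 635879 / 765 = 831.21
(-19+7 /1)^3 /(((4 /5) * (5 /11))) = -4752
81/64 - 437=-27887/64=-435.73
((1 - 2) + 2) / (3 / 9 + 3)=3 / 10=0.30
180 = 180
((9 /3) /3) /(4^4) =1 /256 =0.00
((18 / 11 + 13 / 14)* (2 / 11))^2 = 156025 / 717409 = 0.22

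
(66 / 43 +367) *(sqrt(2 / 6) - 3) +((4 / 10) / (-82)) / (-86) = -19491809 / 17630 +15847 *sqrt(3) / 129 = -892.83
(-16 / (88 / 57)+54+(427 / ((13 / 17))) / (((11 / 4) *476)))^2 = 1941.54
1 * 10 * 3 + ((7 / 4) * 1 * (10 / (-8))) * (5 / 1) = 305 / 16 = 19.06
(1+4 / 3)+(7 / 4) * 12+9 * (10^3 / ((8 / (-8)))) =-26930 / 3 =-8976.67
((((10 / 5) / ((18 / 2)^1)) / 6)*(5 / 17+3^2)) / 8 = 79 / 1836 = 0.04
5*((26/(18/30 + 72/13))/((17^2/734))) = 6202300/115311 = 53.79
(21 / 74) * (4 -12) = -84 / 37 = -2.27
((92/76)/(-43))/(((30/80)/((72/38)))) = -2208/15523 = -0.14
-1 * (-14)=14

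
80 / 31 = 2.58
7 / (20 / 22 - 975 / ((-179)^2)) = 2467157 / 309685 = 7.97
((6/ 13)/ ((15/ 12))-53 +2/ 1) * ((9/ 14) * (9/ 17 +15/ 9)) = -78984/ 1105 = -71.48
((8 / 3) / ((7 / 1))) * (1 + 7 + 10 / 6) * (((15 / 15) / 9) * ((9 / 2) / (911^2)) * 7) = 116 / 7469289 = 0.00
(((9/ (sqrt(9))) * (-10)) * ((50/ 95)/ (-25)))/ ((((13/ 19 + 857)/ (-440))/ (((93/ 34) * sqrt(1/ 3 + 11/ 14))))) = -1705 * sqrt(1974)/ 80801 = -0.94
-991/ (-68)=991/ 68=14.57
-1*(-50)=50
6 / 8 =3 / 4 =0.75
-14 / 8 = -7 / 4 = -1.75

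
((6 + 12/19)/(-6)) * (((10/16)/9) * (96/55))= -0.13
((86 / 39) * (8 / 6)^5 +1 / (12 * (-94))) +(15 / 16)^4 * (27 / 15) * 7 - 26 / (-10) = 3156231706517 / 145954897920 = 21.62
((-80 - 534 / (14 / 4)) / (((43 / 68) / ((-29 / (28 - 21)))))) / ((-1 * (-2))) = 1605208 / 2107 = 761.85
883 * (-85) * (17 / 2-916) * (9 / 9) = 68112412.50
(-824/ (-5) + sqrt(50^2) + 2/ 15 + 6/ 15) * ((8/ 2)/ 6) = 1292/ 9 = 143.56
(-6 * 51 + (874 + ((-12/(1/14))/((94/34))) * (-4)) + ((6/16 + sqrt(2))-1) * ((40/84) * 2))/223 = 3.64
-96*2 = -192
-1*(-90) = 90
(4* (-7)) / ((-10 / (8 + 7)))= 42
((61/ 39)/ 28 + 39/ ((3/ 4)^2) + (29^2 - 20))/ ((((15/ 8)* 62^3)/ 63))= 194461/ 1549132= 0.13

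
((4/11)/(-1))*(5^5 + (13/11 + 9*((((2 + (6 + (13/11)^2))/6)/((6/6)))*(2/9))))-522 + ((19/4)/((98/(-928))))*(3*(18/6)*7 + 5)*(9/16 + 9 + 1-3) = -1616823847/65219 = -24790.69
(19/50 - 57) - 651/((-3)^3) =-14629/450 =-32.51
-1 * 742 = -742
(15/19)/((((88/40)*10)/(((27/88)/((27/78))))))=585/18392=0.03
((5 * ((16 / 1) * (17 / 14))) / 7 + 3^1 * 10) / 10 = 215 / 49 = 4.39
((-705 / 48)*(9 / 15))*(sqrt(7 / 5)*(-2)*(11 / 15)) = 517*sqrt(35) / 200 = 15.29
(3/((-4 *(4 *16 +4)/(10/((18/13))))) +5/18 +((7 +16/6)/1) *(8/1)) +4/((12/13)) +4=210197/2448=85.86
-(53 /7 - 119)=780 /7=111.43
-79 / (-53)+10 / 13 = 2.26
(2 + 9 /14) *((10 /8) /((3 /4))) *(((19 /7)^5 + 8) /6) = 160984225 /1411788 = 114.03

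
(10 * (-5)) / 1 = -50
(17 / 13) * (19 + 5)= 408 / 13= 31.38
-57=-57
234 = 234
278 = 278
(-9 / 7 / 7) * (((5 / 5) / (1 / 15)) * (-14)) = 270 / 7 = 38.57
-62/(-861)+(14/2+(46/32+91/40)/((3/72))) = 828041/8610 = 96.17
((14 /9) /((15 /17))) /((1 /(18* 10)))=952 /3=317.33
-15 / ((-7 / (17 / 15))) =17 / 7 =2.43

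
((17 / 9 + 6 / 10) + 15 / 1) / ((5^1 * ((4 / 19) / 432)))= 179436 / 25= 7177.44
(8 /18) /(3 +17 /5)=5 /72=0.07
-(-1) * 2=2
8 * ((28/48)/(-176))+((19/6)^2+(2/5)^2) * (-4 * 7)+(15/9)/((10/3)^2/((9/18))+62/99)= -2128988633/7464600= -285.21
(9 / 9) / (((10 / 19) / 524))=4978 / 5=995.60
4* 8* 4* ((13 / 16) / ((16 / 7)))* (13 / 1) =1183 / 2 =591.50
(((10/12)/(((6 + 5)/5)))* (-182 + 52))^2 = 2640625/1089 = 2424.82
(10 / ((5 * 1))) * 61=122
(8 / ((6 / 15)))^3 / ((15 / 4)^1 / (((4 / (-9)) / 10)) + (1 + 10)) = -64000 / 587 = -109.03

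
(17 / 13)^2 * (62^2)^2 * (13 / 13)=25268408.90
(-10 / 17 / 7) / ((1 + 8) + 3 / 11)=-55 / 6069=-0.01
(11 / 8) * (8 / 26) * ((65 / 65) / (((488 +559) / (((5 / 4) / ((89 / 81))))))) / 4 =1485 / 12921376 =0.00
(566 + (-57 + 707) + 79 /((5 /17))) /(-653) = -7423 /3265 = -2.27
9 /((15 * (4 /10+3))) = 3 /17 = 0.18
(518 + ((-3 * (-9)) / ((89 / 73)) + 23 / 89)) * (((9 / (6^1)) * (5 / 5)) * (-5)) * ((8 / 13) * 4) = -11543040 / 1157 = -9976.70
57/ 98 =0.58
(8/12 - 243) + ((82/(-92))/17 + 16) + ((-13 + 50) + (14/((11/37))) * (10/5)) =-2456833/25806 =-95.20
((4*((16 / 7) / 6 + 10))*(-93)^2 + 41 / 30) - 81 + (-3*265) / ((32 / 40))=150387739 / 420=358066.05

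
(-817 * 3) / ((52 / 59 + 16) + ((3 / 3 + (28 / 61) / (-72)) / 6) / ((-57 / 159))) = -149.27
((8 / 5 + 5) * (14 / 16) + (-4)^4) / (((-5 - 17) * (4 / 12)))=-31413 / 880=-35.70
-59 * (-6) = 354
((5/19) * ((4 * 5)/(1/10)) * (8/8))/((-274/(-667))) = 333500/2603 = 128.12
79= 79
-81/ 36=-9/ 4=-2.25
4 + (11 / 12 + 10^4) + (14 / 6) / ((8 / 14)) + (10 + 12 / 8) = 20041 / 2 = 10020.50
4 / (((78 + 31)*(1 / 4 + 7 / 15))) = 240 / 4687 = 0.05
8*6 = 48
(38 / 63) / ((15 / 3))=38 / 315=0.12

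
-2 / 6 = -1 / 3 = -0.33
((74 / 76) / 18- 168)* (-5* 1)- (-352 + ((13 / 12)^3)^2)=67519511621 / 56733696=1190.11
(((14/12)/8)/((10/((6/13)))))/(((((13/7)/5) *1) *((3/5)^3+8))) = 6125/2777008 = 0.00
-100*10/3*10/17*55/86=-275000/2193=-125.40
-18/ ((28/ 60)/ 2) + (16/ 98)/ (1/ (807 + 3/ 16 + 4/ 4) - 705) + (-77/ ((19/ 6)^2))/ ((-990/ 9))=-62143771809754/ 806294602855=-77.07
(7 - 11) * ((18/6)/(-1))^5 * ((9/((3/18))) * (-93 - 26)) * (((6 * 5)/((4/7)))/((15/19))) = -415363788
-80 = -80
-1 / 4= -0.25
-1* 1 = -1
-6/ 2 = -3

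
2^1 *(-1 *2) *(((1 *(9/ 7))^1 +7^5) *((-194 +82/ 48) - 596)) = 1112985851/ 21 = 52999326.24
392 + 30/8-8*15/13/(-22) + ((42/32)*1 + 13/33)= 2731021/6864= 397.88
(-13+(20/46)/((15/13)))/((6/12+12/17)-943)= 29614/2209449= 0.01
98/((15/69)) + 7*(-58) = 224/5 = 44.80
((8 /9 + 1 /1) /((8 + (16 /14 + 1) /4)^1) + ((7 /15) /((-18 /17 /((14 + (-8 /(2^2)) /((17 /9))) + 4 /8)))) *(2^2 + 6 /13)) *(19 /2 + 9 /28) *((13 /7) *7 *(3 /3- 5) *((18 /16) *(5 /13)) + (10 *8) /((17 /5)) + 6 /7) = -77565686165 /159724656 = -485.62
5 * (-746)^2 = 2782580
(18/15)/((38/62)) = 186/95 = 1.96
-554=-554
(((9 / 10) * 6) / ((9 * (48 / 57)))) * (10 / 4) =57 / 32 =1.78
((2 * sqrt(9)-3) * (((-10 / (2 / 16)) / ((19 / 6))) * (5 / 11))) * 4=-28800 / 209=-137.80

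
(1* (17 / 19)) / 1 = 17 / 19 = 0.89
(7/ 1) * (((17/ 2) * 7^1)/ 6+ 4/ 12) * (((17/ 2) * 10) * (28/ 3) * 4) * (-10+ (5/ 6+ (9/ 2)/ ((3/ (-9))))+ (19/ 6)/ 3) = -132855170/ 27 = -4920561.85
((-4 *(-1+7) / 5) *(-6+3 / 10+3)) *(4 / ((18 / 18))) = 1296 / 25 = 51.84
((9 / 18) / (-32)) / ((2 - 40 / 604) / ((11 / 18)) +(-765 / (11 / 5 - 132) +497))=-97999 / 3173963648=-0.00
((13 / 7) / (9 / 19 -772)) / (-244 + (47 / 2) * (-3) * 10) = 19 / 7490749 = 0.00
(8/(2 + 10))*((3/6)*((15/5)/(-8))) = -1/8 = -0.12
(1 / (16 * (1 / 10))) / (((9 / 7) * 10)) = 7 / 144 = 0.05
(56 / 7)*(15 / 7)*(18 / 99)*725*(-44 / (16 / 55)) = -2392500 / 7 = -341785.71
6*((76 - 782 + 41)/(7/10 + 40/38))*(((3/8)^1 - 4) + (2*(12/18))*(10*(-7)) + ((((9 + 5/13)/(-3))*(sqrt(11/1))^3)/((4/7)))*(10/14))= 147008225/666 + 423904250*sqrt(11)/4329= 545503.54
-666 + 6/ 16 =-665.62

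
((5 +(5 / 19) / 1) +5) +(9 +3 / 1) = 423 / 19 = 22.26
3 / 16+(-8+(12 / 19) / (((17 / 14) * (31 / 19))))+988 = 8267629 / 8432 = 980.51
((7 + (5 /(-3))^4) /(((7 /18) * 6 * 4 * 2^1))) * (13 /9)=1937 /1701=1.14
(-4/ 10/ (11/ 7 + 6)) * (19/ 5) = -266/ 1325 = -0.20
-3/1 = -3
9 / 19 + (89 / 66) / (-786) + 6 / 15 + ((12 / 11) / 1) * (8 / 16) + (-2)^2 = 26698253 / 4928220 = 5.42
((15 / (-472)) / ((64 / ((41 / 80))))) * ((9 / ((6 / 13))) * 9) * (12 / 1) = -129519 / 241664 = -0.54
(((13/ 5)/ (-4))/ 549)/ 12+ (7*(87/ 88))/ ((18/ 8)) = 4457737/ 1449360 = 3.08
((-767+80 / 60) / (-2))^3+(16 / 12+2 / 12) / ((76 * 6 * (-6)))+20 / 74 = 56108574.68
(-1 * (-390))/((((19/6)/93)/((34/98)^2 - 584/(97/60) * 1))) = -18302496383340/4425043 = -4136117.18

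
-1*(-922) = 922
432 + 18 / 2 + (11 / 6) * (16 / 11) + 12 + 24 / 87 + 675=98392 / 87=1130.94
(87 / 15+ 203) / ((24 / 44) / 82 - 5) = -41.82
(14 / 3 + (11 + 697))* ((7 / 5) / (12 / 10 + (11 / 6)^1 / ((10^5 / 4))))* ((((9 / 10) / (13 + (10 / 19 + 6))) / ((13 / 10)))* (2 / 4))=1827990000 / 124027579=14.74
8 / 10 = 4 / 5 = 0.80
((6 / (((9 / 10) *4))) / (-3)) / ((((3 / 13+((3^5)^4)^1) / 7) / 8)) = -0.00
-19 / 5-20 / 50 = -21 / 5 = -4.20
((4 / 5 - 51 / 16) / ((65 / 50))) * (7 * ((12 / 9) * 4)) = -2674 / 39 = -68.56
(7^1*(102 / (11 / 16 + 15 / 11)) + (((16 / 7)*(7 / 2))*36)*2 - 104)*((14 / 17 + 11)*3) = 178521768 / 6137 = 29089.42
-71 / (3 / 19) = -1349 / 3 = -449.67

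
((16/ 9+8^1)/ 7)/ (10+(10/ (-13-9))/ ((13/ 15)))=12584/ 85365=0.15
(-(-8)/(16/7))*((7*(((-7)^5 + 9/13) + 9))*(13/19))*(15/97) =-160498275/3686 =-43542.67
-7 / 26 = -0.27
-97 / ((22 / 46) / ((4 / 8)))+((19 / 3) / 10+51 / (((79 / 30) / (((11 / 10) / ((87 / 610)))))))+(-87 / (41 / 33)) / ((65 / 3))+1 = 9341471122 / 201481995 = 46.36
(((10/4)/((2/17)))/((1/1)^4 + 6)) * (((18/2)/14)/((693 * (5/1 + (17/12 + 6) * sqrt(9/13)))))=-11050/10266333 + 7565 * sqrt(13)/20532666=0.00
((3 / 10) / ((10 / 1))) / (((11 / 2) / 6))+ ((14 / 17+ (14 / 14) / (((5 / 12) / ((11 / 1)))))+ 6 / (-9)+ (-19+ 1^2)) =120469 / 14025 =8.59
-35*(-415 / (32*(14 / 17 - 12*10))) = -246925 / 64832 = -3.81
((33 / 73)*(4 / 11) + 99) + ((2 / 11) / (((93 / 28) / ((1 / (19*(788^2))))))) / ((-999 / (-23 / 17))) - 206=-199822787303352769 / 1870376134523094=-106.84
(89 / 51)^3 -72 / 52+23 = 46439528 / 1724463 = 26.93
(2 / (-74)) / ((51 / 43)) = -43 / 1887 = -0.02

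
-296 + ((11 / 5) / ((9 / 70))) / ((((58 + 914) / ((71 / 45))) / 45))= -294.75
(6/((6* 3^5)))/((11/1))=1/2673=0.00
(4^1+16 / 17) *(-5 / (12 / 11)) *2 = -770 / 17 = -45.29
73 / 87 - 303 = -26288 / 87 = -302.16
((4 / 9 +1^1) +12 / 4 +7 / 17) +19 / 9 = 1066 / 153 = 6.97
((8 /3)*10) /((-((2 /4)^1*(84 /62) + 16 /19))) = -9424 /537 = -17.55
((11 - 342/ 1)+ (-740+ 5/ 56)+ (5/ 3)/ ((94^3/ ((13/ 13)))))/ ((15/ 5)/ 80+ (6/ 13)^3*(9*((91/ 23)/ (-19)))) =13795081161534920/ 1890481963923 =7297.12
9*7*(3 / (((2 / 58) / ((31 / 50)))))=169911 / 50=3398.22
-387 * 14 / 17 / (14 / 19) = -7353 / 17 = -432.53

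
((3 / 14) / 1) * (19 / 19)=3 / 14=0.21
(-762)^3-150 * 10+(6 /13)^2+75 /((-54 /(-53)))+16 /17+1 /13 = -22880970648401 /51714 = -442452153.16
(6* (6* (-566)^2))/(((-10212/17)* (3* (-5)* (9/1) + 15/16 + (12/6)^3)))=261410496/1716467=152.30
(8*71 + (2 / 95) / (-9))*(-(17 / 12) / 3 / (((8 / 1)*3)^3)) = -0.02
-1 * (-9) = 9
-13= -13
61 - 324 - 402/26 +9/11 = -39703/143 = -277.64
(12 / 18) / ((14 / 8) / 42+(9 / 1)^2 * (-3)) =-16 / 5831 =-0.00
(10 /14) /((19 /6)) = 30 /133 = 0.23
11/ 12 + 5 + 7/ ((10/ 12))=14.32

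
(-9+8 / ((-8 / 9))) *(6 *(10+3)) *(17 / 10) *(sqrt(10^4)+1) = -1205334 / 5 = -241066.80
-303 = -303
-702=-702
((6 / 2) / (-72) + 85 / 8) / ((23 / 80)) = 2540 / 69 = 36.81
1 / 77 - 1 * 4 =-307 / 77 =-3.99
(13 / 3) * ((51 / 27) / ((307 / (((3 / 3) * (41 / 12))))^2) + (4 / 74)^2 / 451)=0.00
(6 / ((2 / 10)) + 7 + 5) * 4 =168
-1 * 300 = -300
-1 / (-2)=1 / 2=0.50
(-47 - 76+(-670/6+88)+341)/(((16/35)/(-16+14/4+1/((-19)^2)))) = -184114315/34656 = -5312.62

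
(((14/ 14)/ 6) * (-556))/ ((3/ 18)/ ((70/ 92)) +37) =-4865/ 1954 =-2.49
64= 64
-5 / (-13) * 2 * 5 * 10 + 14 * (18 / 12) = 773 / 13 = 59.46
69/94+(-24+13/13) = -2093/94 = -22.27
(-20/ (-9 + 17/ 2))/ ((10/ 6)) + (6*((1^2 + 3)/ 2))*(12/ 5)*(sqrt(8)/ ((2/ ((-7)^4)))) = 24 + 345744*sqrt(2)/ 5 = 97815.17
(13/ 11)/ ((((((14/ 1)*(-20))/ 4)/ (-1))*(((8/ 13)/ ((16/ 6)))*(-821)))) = -169/ 1896510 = -0.00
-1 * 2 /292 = -1 /146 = -0.01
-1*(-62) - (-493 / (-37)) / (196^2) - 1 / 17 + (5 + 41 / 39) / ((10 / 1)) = 294711204377 / 4711914480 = 62.55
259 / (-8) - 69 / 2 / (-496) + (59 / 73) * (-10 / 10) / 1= -2397959 / 72416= -33.11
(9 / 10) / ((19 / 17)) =153 / 190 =0.81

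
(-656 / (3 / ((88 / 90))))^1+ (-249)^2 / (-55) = -1341.10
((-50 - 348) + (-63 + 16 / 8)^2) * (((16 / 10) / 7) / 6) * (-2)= -26584 / 105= -253.18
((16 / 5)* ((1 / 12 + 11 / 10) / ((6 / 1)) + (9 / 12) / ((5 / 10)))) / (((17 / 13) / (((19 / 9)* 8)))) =2414672 / 34425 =70.14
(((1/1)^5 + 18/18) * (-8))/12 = -4/3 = -1.33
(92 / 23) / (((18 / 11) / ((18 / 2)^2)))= 198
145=145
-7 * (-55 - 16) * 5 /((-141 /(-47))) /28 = 355 /12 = 29.58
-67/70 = -0.96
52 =52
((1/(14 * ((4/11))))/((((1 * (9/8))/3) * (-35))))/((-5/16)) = 176/3675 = 0.05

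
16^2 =256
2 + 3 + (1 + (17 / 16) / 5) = 497 / 80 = 6.21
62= 62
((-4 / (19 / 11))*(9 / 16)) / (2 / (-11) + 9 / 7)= -7623 / 6460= -1.18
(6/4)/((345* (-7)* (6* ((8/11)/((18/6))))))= -11/25760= -0.00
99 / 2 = 49.50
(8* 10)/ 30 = 8/ 3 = 2.67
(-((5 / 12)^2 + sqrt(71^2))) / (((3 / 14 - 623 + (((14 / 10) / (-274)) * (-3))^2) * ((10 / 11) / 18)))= 74059940185 / 32729369852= 2.26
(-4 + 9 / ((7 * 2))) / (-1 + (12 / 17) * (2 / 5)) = 3995 / 854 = 4.68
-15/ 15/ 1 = -1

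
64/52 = 16/13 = 1.23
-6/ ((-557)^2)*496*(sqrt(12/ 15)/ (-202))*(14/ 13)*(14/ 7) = 83328*sqrt(5)/ 2036784685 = 0.00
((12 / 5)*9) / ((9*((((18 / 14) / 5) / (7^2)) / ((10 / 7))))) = 1960 / 3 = 653.33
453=453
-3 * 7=-21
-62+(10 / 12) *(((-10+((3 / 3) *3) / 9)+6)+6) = -1081 / 18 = -60.06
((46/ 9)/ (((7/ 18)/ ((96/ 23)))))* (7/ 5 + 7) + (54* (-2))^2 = 60624/ 5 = 12124.80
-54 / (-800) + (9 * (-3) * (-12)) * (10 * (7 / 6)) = 1512027 / 400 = 3780.07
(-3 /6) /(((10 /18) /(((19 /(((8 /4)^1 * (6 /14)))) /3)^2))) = -17689 /360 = -49.14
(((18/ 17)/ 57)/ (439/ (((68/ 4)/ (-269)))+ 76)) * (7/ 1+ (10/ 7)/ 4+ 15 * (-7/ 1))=1367/ 5178089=0.00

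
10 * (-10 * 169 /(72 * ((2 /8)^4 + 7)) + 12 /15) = -411704 /16137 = -25.51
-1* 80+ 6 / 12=-159 / 2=-79.50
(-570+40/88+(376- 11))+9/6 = -203.05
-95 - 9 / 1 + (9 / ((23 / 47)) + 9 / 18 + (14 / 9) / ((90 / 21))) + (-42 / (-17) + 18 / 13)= -111014971 / 1372410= -80.89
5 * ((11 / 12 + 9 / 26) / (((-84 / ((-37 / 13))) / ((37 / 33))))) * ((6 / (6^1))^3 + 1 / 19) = 6742325 / 26702676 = 0.25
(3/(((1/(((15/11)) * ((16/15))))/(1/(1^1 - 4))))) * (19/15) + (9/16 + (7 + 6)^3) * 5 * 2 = 29005393/1320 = 21973.78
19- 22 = -3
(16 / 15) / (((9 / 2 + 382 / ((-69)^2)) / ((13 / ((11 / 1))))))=660192 / 2398715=0.28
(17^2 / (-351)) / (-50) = 0.02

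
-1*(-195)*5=975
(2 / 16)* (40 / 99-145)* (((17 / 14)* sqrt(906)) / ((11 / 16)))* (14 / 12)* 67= -16304785* sqrt(906) / 6534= -75110.39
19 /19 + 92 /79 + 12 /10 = 1329 /395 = 3.36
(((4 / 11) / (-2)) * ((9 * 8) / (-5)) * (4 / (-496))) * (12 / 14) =-0.02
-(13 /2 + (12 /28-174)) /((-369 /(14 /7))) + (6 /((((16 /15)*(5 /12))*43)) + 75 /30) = 1.91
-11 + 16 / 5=-39 / 5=-7.80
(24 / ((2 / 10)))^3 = 1728000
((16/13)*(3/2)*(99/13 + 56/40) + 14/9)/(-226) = -69203/859365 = -0.08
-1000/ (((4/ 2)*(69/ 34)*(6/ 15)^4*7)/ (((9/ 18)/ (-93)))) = 1328125/ 179676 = 7.39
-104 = -104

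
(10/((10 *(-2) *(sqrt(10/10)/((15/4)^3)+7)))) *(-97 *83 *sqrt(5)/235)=5.46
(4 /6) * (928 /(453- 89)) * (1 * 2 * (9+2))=10208 /273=37.39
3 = 3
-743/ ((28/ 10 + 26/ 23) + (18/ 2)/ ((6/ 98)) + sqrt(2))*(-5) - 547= -157362388128/ 301238999 - 49130875*sqrt(2)/ 301238999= -522.61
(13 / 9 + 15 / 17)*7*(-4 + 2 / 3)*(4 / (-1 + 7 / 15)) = 62300 / 153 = 407.19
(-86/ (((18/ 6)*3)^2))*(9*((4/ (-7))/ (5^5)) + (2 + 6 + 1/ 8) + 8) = -40442747/ 2362500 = -17.12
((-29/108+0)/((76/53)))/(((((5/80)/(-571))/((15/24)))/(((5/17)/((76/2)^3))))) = 21940675/3828309696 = 0.01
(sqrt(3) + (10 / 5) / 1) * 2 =2 * sqrt(3) + 4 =7.46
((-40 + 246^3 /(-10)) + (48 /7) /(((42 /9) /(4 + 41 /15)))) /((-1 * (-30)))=-182368654 /3675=-49624.12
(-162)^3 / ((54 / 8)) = -629856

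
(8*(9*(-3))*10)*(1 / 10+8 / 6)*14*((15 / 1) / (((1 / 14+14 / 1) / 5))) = -45511200 / 197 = -231021.32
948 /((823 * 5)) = 948 /4115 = 0.23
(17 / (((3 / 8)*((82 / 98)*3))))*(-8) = -53312 / 369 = -144.48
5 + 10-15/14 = 195/14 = 13.93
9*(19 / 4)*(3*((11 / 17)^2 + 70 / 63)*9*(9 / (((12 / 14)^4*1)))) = 544554003 / 18496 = 29441.72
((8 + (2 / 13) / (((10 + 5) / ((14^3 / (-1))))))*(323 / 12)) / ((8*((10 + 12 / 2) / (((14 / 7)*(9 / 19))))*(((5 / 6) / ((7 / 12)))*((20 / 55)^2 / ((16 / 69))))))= -7069909 / 1435200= -4.93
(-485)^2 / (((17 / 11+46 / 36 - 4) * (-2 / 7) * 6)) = 54336975 / 466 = 116602.95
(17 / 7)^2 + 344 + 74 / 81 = 1392371 / 3969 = 350.81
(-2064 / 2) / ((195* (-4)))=86 / 65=1.32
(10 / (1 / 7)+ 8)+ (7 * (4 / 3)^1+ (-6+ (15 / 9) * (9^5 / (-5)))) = -58805 / 3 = -19601.67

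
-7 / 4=-1.75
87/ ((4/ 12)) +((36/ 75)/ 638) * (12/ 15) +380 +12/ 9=76839197/ 119625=642.33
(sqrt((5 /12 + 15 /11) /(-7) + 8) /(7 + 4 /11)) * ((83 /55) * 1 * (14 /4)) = 83 * sqrt(1653267) /53460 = 2.00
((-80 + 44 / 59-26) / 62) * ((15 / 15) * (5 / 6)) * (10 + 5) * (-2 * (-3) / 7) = -232875 / 12803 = -18.19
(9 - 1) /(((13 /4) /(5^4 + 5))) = 20160 /13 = 1550.77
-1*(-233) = 233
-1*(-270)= 270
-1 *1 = -1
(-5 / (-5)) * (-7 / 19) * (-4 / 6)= 14 / 57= 0.25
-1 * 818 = -818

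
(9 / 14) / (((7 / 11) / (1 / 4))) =99 / 392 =0.25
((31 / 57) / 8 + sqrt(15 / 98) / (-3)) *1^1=31 / 456 - sqrt(30) / 42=-0.06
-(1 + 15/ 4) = -19/ 4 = -4.75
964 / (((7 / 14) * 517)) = 1928 / 517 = 3.73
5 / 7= 0.71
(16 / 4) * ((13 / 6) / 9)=26 / 27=0.96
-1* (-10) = 10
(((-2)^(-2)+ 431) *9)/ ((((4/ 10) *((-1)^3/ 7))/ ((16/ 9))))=-120750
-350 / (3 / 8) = -2800 / 3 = -933.33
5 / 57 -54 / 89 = -2633 / 5073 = -0.52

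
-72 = -72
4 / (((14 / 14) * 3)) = 4 / 3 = 1.33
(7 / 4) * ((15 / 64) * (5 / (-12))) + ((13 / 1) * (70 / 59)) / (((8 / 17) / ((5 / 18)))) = 4857475 / 543744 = 8.93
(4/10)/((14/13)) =13/35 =0.37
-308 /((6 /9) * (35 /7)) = -462 /5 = -92.40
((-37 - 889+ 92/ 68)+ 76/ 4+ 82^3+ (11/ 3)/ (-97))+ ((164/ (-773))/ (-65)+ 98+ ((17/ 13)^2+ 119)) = 1779419018743619/ 3231306195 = 550681.03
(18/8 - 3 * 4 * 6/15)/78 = -17/520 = -0.03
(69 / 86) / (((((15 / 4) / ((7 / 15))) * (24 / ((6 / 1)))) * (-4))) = -161 / 25800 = -0.01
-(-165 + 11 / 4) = 649 / 4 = 162.25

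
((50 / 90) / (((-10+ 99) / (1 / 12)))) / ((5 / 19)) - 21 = -201833 / 9612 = -21.00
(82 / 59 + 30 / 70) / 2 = 751 / 826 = 0.91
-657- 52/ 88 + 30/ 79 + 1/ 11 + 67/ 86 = -2229591/ 3397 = -656.34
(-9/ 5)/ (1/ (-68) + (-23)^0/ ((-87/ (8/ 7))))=372708/ 5765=64.65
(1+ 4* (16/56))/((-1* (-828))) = 5/1932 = 0.00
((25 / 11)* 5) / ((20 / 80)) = 500 / 11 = 45.45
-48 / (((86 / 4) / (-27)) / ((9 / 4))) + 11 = 6305 / 43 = 146.63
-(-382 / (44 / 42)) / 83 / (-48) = -0.09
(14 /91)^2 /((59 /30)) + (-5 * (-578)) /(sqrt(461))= 120 /9971 + 2890 * sqrt(461) /461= 134.61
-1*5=-5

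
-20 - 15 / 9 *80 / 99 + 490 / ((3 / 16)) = 769820 / 297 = 2591.99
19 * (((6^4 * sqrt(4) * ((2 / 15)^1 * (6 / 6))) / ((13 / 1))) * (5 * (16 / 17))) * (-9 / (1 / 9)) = -192535.17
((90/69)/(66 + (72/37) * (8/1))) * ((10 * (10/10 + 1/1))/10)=370/11569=0.03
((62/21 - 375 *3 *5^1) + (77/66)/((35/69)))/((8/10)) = -1180147/168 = -7024.68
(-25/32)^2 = 625/1024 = 0.61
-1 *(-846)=846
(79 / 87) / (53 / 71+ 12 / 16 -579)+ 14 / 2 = 99860263 / 14268957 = 7.00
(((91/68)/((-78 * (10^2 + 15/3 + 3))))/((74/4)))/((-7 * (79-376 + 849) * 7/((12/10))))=1/2624892480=0.00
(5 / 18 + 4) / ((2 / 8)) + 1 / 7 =1087 / 63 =17.25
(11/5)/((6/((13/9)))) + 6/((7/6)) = 10721/1890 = 5.67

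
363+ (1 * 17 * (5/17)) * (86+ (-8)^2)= 1113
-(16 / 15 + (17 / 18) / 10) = -209 / 180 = -1.16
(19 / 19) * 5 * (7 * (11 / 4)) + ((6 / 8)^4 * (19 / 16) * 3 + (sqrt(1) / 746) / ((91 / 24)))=13538452303 / 139030528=97.38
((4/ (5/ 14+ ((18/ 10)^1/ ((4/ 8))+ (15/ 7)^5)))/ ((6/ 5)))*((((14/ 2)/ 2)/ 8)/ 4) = 2941225/ 396423696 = 0.01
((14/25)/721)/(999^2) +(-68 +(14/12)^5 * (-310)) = -30346141146193/41117641200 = -738.03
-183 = -183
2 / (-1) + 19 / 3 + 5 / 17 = 236 / 51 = 4.63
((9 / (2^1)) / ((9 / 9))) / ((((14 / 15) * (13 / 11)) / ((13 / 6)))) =495 / 56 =8.84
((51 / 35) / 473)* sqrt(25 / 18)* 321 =1.17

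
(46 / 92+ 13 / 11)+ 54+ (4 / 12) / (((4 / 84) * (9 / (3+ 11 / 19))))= 58.47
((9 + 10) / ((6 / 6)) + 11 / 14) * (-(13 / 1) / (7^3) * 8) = -14404 / 2401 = -6.00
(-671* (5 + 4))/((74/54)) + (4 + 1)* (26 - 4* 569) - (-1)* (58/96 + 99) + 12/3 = -27622543/1776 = -15553.23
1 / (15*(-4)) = -1 / 60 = -0.02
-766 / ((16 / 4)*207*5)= -383 / 2070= -0.19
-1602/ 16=-801/ 8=-100.12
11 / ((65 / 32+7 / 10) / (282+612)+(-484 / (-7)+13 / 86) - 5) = 473605440 / 2768313137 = 0.17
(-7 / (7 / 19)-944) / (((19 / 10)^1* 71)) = -9630 / 1349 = -7.14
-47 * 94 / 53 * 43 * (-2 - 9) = 2089714 / 53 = 39428.57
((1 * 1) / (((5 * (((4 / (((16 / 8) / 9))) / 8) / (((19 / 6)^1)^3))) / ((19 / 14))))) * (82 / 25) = 5343161 / 425250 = 12.56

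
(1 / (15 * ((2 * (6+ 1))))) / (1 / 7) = 1 / 30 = 0.03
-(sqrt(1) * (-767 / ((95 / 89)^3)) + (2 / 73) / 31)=1223627782899 / 1940239625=630.66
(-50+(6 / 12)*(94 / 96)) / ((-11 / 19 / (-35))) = -3160745 / 1056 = -2993.13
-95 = -95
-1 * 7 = -7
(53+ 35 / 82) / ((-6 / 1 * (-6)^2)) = -4381 / 17712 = -0.25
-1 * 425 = -425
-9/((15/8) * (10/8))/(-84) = 8/175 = 0.05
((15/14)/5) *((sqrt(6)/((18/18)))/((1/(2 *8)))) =24 *sqrt(6)/7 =8.40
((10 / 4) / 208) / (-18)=-5 / 7488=-0.00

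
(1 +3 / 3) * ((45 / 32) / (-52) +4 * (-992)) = -6602797 / 832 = -7936.05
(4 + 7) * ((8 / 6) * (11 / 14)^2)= 1331 / 147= 9.05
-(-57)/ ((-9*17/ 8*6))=-76/ 153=-0.50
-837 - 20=-857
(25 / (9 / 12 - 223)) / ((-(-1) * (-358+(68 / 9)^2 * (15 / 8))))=675 / 1505966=0.00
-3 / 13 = -0.23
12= 12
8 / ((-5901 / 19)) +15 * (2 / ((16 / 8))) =88363 / 5901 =14.97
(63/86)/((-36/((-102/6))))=119/344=0.35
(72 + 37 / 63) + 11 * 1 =83.59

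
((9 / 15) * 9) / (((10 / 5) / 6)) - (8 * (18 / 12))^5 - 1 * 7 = -1244114 / 5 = -248822.80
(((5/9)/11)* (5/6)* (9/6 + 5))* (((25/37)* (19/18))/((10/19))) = 586625/1582416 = 0.37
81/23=3.52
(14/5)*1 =2.80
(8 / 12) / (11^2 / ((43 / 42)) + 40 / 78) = 559 / 99529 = 0.01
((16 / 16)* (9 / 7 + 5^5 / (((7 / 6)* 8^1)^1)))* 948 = 2230407 / 7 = 318629.57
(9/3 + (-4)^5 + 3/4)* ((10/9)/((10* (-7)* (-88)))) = -53/288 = -0.18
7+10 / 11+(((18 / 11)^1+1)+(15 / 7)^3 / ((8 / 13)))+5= 951849 / 30184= 31.53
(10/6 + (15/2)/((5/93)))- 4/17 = 14375/102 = 140.93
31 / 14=2.21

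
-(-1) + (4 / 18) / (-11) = 97 / 99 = 0.98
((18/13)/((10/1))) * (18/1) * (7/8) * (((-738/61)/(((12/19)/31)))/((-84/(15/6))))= 1956069/50752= 38.54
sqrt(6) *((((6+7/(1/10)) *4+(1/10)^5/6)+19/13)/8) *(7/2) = 16678200091 *sqrt(6)/124800000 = 327.35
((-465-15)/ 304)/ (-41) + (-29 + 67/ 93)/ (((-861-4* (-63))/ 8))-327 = -14409223651/ 44120223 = -326.59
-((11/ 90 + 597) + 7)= -54371/ 90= -604.12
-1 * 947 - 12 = -959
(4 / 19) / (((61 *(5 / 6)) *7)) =24 / 40565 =0.00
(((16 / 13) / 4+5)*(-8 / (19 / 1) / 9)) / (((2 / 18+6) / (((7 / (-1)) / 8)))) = 483 / 13585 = 0.04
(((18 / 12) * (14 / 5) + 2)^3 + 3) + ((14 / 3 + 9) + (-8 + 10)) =96373 / 375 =256.99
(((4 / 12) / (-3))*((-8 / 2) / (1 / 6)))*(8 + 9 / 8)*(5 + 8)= 949 / 3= 316.33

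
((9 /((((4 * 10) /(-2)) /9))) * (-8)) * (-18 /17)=-34.31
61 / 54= 1.13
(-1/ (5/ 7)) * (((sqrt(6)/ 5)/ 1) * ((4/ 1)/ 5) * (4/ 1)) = -2.19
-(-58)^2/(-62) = 1682/31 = 54.26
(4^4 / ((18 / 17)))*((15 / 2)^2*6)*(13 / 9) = 117866.67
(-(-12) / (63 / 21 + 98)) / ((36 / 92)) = 92 / 303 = 0.30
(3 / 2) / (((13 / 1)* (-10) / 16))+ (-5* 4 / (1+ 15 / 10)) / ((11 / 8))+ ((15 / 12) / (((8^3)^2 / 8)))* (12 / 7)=-984471067 / 164003840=-6.00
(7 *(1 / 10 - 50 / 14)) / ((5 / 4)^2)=-1944 / 125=-15.55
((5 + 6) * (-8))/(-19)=4.63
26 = 26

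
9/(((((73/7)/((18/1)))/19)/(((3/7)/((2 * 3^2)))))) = 513/73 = 7.03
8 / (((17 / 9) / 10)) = 720 / 17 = 42.35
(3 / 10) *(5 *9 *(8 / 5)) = 21.60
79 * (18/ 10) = 711/ 5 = 142.20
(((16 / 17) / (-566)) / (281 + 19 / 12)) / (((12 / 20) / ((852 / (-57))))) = 45440 / 309967919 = 0.00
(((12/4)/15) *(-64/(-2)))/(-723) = -32/3615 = -0.01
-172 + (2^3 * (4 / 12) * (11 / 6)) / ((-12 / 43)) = -5117 / 27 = -189.52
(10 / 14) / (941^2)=5 / 6198367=0.00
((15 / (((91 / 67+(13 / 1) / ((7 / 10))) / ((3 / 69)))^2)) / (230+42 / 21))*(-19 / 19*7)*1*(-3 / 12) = 23095905 / 42889218575008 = 0.00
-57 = -57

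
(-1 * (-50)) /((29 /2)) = 100 /29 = 3.45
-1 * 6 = -6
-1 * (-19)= 19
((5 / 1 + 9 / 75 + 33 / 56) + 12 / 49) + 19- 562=-5263049 / 9800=-537.05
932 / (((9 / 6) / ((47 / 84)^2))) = 514697 / 2646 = 194.52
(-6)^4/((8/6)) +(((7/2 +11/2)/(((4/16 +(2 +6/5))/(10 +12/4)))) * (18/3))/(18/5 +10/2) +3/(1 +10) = 10834755/10879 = 995.93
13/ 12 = 1.08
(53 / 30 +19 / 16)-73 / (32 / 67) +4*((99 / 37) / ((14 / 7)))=-2566999 / 17760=-144.54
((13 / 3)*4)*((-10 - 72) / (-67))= 4264 / 201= 21.21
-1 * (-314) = 314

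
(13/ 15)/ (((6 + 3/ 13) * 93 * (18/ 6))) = 169/ 338985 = 0.00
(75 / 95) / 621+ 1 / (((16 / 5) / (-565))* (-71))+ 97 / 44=230626739 / 49146768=4.69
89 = 89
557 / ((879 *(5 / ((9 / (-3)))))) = -0.38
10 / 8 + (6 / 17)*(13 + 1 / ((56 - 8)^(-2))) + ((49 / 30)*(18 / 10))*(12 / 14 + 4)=1416601 / 1700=833.29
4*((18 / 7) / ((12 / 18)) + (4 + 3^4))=355.43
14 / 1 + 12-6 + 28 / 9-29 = -53 / 9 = -5.89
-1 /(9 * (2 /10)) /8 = -0.07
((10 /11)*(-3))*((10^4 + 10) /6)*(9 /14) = -2925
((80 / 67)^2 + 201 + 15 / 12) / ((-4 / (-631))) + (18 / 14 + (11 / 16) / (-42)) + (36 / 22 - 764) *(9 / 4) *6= 724683461921 / 33182688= 21839.20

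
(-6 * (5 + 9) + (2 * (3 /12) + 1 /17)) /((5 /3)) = -8511 /170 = -50.06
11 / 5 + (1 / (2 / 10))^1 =36 / 5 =7.20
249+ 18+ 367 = 634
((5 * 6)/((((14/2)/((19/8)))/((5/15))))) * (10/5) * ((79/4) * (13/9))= 97565/504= 193.58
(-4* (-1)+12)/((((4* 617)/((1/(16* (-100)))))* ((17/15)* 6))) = -1/1678240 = -0.00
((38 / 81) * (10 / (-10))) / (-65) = 38 / 5265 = 0.01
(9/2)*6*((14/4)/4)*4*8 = 756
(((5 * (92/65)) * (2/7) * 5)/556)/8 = 115/50596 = 0.00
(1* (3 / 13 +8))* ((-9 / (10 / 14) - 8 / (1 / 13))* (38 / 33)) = -215498 / 195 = -1105.12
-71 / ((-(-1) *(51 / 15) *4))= -355 / 68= -5.22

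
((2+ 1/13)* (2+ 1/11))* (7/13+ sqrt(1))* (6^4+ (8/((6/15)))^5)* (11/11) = 39760096320/1859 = 21387894.74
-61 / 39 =-1.56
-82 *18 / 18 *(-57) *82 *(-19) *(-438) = 3189556296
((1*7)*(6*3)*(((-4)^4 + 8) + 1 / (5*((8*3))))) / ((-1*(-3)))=221767 / 20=11088.35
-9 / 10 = -0.90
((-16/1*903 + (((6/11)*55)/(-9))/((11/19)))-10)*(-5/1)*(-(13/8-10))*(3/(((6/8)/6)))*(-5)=-799484200/11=-72680381.82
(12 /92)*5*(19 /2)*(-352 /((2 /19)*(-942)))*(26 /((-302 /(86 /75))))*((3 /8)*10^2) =-81.42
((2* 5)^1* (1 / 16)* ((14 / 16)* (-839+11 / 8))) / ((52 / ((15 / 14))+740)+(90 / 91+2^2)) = -320140275 / 554576896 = -0.58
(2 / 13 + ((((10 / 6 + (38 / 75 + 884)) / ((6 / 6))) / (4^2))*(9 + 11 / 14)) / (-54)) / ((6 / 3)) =-116556203 / 23587200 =-4.94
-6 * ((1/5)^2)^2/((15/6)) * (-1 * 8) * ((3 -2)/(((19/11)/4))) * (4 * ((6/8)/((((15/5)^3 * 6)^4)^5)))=11/7988246069681984122326985938264981772569600000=0.00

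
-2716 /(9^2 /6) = -5432 /27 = -201.19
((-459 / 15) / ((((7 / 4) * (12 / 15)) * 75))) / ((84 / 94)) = -799 / 2450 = -0.33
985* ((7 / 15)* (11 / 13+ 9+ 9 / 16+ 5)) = 4419695 / 624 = 7082.84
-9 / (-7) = 1.29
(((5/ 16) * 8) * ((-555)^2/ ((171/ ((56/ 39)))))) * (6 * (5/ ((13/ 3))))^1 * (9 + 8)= 2443665000/ 3211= 761029.27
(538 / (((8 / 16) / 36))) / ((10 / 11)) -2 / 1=213038 / 5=42607.60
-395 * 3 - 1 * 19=-1204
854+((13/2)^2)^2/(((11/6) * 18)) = 479473/528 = 908.09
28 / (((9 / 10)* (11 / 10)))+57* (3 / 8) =39329 / 792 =49.66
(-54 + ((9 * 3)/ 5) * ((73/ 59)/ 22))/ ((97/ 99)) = -3136401/ 57230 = -54.80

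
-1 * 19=-19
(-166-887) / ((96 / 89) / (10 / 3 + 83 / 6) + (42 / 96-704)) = 154445616 / 103183703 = 1.50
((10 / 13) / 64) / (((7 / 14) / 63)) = 315 / 208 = 1.51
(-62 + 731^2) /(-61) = -8759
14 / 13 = 1.08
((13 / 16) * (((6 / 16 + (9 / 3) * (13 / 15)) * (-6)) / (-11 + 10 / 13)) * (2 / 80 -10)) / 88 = -180999 / 1126400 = -0.16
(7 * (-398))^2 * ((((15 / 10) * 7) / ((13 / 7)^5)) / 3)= 456583768802 / 371293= 1229712.84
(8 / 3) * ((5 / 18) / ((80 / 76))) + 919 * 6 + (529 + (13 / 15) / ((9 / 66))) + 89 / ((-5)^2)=4086193 / 675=6053.62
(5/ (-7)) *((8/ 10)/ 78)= -2/ 273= -0.01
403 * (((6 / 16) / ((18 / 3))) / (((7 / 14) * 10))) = 403 / 80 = 5.04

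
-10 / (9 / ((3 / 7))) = -10 / 21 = -0.48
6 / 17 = 0.35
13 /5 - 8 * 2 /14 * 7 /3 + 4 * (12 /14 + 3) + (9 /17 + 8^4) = 7339726 /1785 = 4111.89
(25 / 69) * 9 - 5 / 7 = 410 / 161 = 2.55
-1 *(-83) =83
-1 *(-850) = 850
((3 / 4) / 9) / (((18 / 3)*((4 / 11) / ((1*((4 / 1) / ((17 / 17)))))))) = 11 / 72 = 0.15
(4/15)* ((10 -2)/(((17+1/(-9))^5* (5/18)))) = 177147/31694067200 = 0.00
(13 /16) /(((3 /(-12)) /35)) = -455 /4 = -113.75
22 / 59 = 0.37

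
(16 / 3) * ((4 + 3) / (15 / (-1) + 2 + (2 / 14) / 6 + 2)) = -1568 / 461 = -3.40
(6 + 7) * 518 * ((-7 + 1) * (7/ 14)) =-20202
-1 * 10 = -10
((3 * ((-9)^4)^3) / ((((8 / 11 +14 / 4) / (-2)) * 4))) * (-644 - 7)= 65241222927111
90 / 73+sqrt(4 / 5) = 2 * sqrt(5) / 5+90 / 73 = 2.13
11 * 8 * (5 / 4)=110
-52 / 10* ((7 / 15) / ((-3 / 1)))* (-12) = -728 / 75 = -9.71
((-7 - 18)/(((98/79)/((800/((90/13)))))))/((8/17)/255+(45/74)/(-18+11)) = 8447470000/308427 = 27388.88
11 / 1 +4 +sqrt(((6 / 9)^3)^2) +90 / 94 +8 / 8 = 21895 / 1269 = 17.25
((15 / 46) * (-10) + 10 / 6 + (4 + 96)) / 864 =0.11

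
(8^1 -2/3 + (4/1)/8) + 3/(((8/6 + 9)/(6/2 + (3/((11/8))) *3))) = 10.60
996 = 996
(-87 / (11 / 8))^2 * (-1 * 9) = -4359744 / 121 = -36030.94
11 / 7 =1.57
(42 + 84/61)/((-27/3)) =-294/61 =-4.82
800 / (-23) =-800 / 23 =-34.78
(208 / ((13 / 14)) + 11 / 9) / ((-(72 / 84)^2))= -99323 / 324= -306.55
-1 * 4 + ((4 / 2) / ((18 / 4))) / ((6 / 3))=-34 / 9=-3.78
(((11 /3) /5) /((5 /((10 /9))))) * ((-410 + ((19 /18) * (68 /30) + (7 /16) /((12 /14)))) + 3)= -19202689 /291600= -65.85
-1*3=-3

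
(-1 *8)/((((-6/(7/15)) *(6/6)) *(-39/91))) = -196/135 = -1.45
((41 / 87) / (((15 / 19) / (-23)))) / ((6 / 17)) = -304589 / 7830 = -38.90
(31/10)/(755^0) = 31/10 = 3.10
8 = 8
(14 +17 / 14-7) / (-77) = -115 / 1078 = -0.11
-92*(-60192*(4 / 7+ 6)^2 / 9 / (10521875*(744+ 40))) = 81372896 / 25263021875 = 0.00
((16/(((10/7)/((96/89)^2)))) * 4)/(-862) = -1032192/17069755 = -0.06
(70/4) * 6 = 105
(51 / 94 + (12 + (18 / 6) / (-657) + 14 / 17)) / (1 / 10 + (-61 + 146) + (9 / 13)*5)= 0.15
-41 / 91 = -0.45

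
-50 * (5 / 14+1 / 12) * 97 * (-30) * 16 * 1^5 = 7178000 / 7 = 1025428.57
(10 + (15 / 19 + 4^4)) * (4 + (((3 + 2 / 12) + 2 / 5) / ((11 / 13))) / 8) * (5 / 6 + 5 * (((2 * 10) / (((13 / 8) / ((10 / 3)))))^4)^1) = 41791012045925865947 / 2442993696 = 17106475597.69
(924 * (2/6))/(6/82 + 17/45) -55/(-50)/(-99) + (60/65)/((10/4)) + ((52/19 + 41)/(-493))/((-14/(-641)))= 679.30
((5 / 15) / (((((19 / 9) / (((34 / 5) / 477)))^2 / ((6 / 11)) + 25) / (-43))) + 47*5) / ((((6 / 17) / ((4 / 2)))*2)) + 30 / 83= 30858176186133 / 46320121250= 666.19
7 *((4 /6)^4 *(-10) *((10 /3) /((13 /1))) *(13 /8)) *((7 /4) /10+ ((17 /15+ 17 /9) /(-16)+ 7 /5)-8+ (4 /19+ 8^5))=-7843126235 /41553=-188749.94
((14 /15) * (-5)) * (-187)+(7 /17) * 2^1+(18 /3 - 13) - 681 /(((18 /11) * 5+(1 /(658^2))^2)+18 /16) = 776452679031562463 /978740738099139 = 793.32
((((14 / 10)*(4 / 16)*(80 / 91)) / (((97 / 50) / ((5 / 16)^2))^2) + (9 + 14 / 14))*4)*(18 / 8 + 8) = 205430292745 / 501010432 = 410.03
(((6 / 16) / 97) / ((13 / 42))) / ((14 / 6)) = 27 / 5044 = 0.01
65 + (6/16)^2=4169/64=65.14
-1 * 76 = -76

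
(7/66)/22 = 7/1452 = 0.00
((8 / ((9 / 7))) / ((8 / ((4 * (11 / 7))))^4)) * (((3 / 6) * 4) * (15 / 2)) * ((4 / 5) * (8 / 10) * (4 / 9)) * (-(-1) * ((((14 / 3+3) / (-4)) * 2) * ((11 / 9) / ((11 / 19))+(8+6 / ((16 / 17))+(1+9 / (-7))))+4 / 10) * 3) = -27317968414 / 14586075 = -1872.88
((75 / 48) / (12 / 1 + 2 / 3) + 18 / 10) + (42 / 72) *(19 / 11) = 294031 / 100320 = 2.93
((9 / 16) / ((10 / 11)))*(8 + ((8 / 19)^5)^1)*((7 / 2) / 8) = 2.17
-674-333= -1007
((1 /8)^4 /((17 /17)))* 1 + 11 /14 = 0.79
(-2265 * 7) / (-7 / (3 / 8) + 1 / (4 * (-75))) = 1585500 / 1867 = 849.22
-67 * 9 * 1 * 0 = 0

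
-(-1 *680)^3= 314432000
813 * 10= 8130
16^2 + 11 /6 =257.83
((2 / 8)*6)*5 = 15 / 2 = 7.50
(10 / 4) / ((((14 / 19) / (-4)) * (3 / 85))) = -8075 / 21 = -384.52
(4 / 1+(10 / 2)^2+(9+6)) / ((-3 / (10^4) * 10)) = -44000 / 3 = -14666.67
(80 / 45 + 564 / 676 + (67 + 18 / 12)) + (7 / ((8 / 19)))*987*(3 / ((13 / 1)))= 46941413 / 12168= 3857.78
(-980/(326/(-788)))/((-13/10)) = -3861200/2119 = -1822.18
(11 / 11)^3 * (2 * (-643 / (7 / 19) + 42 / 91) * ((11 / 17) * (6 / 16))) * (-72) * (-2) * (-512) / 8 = 12072284928 / 1547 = 7803674.81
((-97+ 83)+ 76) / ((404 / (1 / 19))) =31 / 3838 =0.01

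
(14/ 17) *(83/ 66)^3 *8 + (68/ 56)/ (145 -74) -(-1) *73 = 86.12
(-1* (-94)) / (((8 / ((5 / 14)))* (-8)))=-235 / 448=-0.52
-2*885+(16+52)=-1702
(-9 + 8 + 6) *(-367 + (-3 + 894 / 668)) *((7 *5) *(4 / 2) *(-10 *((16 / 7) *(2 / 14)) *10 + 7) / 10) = 773890905 / 2338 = 331005.52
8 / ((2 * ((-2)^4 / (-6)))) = -3 / 2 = -1.50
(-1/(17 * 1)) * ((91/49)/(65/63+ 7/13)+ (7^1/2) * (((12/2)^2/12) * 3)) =-21015/10931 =-1.92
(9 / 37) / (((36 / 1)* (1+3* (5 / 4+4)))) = 1 / 2479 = 0.00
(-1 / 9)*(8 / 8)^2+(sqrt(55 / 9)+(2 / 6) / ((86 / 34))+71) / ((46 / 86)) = 137.50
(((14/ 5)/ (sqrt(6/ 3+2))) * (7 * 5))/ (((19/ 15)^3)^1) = 165375/ 6859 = 24.11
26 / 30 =13 / 15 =0.87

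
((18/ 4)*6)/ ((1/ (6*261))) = 42282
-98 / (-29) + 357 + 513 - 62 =23530 / 29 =811.38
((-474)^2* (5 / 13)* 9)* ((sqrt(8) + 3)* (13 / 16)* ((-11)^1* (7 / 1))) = -583876755 / 4 - 194625585* sqrt(2) / 2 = -283590259.70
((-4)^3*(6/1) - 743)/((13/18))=-20286/13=-1560.46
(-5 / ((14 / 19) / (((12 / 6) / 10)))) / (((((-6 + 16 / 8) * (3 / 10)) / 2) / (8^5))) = 1556480 / 21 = 74118.10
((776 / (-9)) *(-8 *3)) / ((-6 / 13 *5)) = -40352 / 45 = -896.71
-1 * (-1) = 1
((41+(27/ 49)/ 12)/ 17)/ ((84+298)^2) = 8045/ 486218768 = 0.00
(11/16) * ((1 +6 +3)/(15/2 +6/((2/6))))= 55/204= 0.27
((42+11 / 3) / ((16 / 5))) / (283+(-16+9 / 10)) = 0.05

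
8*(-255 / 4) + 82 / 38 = -9649 / 19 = -507.84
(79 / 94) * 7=553 / 94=5.88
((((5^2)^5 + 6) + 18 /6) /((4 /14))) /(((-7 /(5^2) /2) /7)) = -1708985950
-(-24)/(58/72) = 864/29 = 29.79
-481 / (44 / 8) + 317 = 2525 / 11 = 229.55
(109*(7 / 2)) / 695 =763 / 1390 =0.55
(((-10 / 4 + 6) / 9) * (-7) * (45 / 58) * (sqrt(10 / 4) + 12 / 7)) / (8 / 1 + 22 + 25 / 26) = -78 / 667 - 91 * sqrt(10) / 2668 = -0.22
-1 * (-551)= 551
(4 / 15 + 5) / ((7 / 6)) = 158 / 35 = 4.51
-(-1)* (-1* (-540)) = 540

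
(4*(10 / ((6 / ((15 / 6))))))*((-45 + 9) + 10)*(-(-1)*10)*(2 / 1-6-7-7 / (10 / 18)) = 306800 / 3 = 102266.67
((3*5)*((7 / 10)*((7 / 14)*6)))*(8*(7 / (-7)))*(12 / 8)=-378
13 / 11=1.18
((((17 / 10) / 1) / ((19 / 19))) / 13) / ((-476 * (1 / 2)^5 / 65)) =-4 / 7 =-0.57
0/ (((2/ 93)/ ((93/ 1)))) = 0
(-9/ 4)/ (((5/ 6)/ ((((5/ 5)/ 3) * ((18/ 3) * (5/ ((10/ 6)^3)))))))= -729/ 125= -5.83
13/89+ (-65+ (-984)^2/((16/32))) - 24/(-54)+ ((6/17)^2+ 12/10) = 2241333114514/1157445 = 1936448.92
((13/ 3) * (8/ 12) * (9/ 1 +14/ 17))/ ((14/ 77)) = 23881/ 153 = 156.08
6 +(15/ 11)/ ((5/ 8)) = 90/ 11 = 8.18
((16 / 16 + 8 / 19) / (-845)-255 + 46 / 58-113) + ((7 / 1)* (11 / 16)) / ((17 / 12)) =-11518440059 / 31660460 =-363.81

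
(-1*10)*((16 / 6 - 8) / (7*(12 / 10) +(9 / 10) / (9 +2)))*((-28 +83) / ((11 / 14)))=1232000 / 2799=440.16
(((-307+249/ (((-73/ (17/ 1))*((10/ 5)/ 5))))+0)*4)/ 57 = -6946/ 219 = -31.72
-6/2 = -3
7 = 7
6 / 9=2 / 3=0.67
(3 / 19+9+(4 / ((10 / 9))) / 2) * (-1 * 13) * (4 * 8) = -433056 / 95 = -4558.48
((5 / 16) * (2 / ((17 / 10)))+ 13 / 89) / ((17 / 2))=3109 / 51442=0.06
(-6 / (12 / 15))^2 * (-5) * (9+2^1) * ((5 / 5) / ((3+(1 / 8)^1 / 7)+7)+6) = -641625 / 34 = -18871.32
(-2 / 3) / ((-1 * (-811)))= -2 / 2433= -0.00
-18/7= -2.57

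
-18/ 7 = -2.57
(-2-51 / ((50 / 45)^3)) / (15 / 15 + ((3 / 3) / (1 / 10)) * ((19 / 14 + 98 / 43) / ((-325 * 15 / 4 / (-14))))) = -9386169 / 339640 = -27.64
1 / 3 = 0.33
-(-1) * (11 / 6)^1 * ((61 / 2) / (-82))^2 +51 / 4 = 2098475 / 161376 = 13.00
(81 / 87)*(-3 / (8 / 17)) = -1377 / 232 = -5.94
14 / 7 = 2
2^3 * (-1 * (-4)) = 32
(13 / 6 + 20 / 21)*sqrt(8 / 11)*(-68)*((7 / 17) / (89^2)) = -524*sqrt(22) / 261393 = -0.01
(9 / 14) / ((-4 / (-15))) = 135 / 56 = 2.41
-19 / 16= -1.19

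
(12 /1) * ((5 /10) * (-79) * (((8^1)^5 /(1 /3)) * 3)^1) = -139788288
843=843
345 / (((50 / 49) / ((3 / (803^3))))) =0.00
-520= -520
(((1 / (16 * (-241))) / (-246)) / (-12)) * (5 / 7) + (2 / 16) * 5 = 0.62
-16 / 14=-8 / 7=-1.14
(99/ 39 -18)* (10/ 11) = -2010/ 143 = -14.06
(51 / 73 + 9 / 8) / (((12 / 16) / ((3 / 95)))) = 213 / 2774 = 0.08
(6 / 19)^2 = 0.10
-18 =-18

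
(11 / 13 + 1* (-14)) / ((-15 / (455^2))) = 181545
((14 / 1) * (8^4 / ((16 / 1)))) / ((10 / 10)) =3584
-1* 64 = -64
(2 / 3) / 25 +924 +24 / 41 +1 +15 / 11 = 31354952 / 33825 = 926.98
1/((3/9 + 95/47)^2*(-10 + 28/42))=-59643/3086272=-0.02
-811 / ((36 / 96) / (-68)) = 441184 / 3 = 147061.33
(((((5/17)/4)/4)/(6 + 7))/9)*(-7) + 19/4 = 151129/31824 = 4.75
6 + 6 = 12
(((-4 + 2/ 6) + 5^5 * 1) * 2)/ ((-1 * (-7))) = 18728/ 21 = 891.81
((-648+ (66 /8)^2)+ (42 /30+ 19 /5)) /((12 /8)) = -45979 /120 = -383.16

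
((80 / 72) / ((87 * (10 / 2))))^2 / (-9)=-4 / 5517801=-0.00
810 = 810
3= 3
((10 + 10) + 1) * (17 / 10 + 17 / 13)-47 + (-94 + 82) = 4.16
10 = 10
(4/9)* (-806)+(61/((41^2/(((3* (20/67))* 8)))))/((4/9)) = -362516528/1013643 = -357.64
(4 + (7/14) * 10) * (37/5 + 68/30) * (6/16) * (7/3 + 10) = 3219/8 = 402.38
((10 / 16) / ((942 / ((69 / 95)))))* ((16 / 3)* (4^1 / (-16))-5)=-23 / 7536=-0.00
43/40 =1.08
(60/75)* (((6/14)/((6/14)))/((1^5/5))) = 4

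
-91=-91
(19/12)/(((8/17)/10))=1615/48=33.65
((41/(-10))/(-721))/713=41/5140730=0.00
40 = 40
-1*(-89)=89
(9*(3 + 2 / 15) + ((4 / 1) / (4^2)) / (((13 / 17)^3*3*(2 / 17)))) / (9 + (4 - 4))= 7852253 / 2372760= 3.31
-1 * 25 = -25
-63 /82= -0.77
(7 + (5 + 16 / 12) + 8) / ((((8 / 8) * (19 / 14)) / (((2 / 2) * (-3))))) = -896 / 19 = -47.16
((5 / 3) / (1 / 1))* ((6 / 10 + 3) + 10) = 68 / 3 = 22.67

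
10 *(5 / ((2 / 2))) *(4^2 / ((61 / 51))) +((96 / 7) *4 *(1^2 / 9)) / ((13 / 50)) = 11528800 / 16653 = 692.30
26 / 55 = 0.47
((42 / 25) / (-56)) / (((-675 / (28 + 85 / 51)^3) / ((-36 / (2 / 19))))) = -13394411 / 33750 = -396.87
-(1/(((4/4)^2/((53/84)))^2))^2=-7890481/49787136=-0.16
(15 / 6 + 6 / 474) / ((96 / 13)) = 5161 / 15168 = 0.34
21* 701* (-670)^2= 6608256900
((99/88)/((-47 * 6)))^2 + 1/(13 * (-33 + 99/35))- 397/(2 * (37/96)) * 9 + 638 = -3997.25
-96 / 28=-24 / 7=-3.43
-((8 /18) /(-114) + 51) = -26161 /513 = -51.00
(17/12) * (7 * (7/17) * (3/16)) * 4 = 49/16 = 3.06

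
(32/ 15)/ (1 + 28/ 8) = 64/ 135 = 0.47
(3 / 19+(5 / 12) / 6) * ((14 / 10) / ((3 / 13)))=28301 / 20520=1.38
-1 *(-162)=162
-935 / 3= -311.67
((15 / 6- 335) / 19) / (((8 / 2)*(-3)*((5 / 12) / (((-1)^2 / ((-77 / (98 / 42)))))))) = -7 / 66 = -0.11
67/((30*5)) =67/150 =0.45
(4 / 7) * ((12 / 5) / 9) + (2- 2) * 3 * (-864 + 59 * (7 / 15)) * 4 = 16 / 105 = 0.15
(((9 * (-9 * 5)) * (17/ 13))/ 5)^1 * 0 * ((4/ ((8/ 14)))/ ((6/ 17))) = 0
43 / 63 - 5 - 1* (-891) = 55861 / 63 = 886.68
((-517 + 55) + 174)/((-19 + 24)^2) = -288/25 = -11.52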